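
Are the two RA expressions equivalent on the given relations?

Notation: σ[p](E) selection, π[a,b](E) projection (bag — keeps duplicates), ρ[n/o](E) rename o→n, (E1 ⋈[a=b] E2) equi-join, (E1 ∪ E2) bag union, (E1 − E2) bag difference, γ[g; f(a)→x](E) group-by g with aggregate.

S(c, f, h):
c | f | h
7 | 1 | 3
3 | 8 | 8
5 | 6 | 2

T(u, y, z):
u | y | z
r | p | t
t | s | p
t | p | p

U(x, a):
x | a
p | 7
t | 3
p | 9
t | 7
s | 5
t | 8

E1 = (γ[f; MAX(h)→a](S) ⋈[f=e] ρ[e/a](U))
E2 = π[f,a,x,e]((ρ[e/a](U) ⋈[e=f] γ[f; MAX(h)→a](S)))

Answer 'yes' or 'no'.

E1 row counts bottom-up:
  S → 3
  γ[f; MAX(h)→a](S) → 3
  U → 6
  ρ[e/a](U) → 6
  (γ[f; MAX(h)→a](S) ⋈[f=e] ρ[e/a](U)) → 1
E2 row counts bottom-up:
  U → 6
  ρ[e/a](U) → 6
  S → 3
  γ[f; MAX(h)→a](S) → 3
  (ρ[e/a](U) ⋈[e=f] γ[f; MAX(h)→a](S)) → 1
  π[f,a,x,e]((ρ[e/a](U) ⋈[e=f] γ[f; MAX(h)→a](S))) → 1

E1 and E2 produce the same multiset:
f | a | x | e
8 | 8 | t | 8

yes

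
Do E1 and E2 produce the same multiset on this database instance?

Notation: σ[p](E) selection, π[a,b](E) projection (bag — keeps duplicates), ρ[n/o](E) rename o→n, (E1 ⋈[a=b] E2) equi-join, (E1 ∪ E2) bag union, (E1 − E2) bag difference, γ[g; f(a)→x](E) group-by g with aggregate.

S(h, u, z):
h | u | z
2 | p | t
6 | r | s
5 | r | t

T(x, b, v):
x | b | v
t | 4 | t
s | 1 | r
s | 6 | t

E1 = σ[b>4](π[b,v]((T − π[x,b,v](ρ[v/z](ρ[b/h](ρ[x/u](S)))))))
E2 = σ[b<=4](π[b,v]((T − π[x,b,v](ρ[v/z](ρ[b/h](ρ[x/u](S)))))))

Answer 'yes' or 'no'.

E1 stepwise |·|:
  T → 3
  S → 3
  ρ[x/u](S) → 3
  ρ[b/h](ρ[x/u](S)) → 3
  ρ[v/z](ρ[b/h](ρ[x/u](S))) → 3
  π[x,b,v](ρ[v/z](ρ[b/h](ρ[x/u](S)))) → 3
  (T − π[x,b,v](ρ[v/z](ρ[b/h](ρ[x/u](S))))) → 3
  π[b,v]((T − π[x,b,v](ρ[v/z](ρ[b/h](ρ[x/u](S)))))) → 3
  σ[b>4](π[b,v]((T − π[x,b,v](ρ[v/z](ρ[b/h](ρ[x/u](S))))))) → 1
E2 stepwise |·|:
  T → 3
  S → 3
  ρ[x/u](S) → 3
  ρ[b/h](ρ[x/u](S)) → 3
  ρ[v/z](ρ[b/h](ρ[x/u](S))) → 3
  π[x,b,v](ρ[v/z](ρ[b/h](ρ[x/u](S)))) → 3
  (T − π[x,b,v](ρ[v/z](ρ[b/h](ρ[x/u](S))))) → 3
  π[b,v]((T − π[x,b,v](ρ[v/z](ρ[b/h](ρ[x/u](S)))))) → 3
  σ[b<=4](π[b,v]((T − π[x,b,v](ρ[v/z](ρ[b/h](ρ[x/u](S))))))) → 2

E1 result:
b | v
6 | t
E2 result:
b | v
1 | r
4 | t
Witness: (1, 'r') appears 0× in E1 but 1× in E2.

no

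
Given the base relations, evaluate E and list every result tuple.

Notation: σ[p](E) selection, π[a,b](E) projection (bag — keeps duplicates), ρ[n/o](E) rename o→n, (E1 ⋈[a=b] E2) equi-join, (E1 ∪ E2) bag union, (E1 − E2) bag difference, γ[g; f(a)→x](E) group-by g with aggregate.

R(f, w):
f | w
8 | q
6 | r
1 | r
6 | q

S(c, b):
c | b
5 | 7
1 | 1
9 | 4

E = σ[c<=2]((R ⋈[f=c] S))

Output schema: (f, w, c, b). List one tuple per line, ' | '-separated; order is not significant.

Subexpression sizes:
  R → 4
  S → 3
  (R ⋈[f=c] S) → 1
  σ[c<=2]((R ⋈[f=c] S)) → 1

== RESULT ==
f | w | c | b
1 | r | 1 | 1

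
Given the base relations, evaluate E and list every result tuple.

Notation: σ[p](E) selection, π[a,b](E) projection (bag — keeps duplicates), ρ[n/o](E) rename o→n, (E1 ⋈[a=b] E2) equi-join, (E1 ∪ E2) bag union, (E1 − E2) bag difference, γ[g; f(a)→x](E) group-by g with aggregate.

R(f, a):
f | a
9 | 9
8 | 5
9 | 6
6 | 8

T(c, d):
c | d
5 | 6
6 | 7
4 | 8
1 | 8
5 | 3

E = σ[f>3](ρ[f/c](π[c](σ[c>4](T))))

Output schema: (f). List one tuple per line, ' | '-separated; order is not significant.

Subexpression sizes:
  T → 5
  σ[c>4](T) → 3
  π[c](σ[c>4](T)) → 3
  ρ[f/c](π[c](σ[c>4](T))) → 3
  σ[f>3](ρ[f/c](π[c](σ[c>4](T)))) → 3

== RESULT ==
f
5
5
6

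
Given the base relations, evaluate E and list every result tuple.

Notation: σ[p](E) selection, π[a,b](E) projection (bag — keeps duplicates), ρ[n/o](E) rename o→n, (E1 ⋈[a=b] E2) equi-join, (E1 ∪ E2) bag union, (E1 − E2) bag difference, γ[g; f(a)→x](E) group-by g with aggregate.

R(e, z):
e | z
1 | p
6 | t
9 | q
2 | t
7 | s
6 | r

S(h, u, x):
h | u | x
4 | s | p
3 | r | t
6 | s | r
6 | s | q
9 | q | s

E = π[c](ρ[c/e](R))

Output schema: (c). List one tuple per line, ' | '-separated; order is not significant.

Per-node cardinality:
  R → 6
  ρ[c/e](R) → 6
  π[c](ρ[c/e](R)) → 6

== RESULT ==
c
1
2
6
6
7
9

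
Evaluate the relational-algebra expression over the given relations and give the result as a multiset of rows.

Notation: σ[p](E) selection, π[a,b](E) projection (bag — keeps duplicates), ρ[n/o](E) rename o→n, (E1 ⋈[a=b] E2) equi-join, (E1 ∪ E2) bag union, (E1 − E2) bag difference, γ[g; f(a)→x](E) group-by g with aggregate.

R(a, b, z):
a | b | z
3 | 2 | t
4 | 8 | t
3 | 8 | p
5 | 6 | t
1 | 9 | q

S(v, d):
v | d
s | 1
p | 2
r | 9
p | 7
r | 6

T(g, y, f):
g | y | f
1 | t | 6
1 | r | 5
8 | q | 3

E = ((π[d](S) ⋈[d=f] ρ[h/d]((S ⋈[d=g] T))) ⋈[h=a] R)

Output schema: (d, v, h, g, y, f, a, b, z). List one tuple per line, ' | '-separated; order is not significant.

Subexpression sizes:
  S → 5
  π[d](S) → 5
  S → 5
  T → 3
  (S ⋈[d=g] T) → 2
  ρ[h/d]((S ⋈[d=g] T)) → 2
  (π[d](S) ⋈[d=f] ρ[h/d]((S ⋈[d=g] T))) → 1
  R → 5
  ((π[d](S) ⋈[d=f] ρ[h/d]((S ⋈[d=g] T))) ⋈[h=a] R) → 1

== RESULT ==
d | v | h | g | y | f | a | b | z
6 | s | 1 | 1 | t | 6 | 1 | 9 | q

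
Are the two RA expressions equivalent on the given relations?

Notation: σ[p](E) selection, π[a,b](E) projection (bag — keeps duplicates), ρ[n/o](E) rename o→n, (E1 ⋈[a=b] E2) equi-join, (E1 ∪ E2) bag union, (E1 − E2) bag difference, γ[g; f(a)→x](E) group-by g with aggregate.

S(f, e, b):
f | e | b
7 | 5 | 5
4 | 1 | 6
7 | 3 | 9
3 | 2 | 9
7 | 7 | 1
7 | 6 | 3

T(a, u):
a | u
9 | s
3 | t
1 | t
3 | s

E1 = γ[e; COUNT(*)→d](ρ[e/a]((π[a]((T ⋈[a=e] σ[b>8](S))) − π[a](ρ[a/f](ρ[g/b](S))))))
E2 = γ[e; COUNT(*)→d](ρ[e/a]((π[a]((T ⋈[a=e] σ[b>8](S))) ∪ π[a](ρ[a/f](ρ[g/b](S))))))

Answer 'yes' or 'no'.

E1 row counts bottom-up:
  T → 4
  S → 6
  σ[b>8](S) → 2
  (T ⋈[a=e] σ[b>8](S)) → 2
  π[a]((T ⋈[a=e] σ[b>8](S))) → 2
  S → 6
  ρ[g/b](S) → 6
  ρ[a/f](ρ[g/b](S)) → 6
  π[a](ρ[a/f](ρ[g/b](S))) → 6
  (π[a]((T ⋈[a=e] σ[b>8](S))) − π[a](ρ[a/f](ρ[g/b](S)))) → 1
  ρ[e/a]((π[a]((T ⋈[a=e] σ[b>8](S))) − π[a](ρ[a/f](ρ[g/b](S))))) → 1
  γ[e; COUNT(*)→d](ρ[e/a]((π[a]((T ⋈[a=e] σ[b>8](S))) − π[a](ρ[a/f](ρ[g/b](S)))))) → 1
E2 row counts bottom-up:
  T → 4
  S → 6
  σ[b>8](S) → 2
  (T ⋈[a=e] σ[b>8](S)) → 2
  π[a]((T ⋈[a=e] σ[b>8](S))) → 2
  S → 6
  ρ[g/b](S) → 6
  ρ[a/f](ρ[g/b](S)) → 6
  π[a](ρ[a/f](ρ[g/b](S))) → 6
  (π[a]((T ⋈[a=e] σ[b>8](S))) ∪ π[a](ρ[a/f](ρ[g/b](S)))) → 8
  ρ[e/a]((π[a]((T ⋈[a=e] σ[b>8](S))) ∪ π[a](ρ[a/f](ρ[g/b](S))))) → 8
  γ[e; COUNT(*)→d](ρ[e/a]((π[a]((T ⋈[a=e] σ[b>8](S))) ∪ π[a](ρ[a/f](ρ[g/b](S)))))) → 3

E1 result:
e | d
3 | 1
E2 result:
e | d
3 | 3
4 | 1
7 | 4
Witness: (3, 1) appears 1× in E1 but 0× in E2.

no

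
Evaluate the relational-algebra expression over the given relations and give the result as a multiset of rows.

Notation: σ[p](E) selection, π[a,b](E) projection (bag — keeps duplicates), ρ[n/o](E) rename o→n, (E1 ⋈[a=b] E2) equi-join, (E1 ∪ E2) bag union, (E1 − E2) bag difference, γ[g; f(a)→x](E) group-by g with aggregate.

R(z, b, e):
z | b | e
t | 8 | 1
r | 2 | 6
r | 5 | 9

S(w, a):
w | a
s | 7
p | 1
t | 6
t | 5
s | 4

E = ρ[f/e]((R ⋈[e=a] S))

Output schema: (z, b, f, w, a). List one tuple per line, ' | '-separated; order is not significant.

Row counts bottom-up:
  R → 3
  S → 5
  (R ⋈[e=a] S) → 2
  ρ[f/e]((R ⋈[e=a] S)) → 2

== RESULT ==
z | b | f | w | a
r | 2 | 6 | t | 6
t | 8 | 1 | p | 1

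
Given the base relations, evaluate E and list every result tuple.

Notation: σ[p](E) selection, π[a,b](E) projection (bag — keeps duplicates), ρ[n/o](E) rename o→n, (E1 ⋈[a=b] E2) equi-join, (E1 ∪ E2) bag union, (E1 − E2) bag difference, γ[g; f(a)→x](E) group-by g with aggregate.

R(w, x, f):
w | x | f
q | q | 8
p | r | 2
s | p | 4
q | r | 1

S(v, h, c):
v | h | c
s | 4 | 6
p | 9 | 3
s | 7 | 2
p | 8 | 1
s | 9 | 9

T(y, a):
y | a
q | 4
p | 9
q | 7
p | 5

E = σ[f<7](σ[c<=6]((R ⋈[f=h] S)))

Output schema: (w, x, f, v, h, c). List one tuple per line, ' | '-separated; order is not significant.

Per-node cardinality:
  R → 4
  S → 5
  (R ⋈[f=h] S) → 2
  σ[c<=6]((R ⋈[f=h] S)) → 2
  σ[f<7](σ[c<=6]((R ⋈[f=h] S))) → 1

== RESULT ==
w | x | f | v | h | c
s | p | 4 | s | 4 | 6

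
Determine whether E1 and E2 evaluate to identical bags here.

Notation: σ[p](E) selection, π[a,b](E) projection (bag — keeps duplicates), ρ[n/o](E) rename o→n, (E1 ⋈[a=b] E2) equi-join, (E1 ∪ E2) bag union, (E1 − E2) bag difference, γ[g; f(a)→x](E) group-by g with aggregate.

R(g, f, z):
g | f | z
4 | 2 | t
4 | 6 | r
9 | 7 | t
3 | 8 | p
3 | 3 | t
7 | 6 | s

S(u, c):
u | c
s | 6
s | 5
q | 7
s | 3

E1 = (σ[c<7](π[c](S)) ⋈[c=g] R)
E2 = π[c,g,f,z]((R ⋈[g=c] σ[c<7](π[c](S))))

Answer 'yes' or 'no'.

E1 per-node cardinality:
  S → 4
  π[c](S) → 4
  σ[c<7](π[c](S)) → 3
  R → 6
  (σ[c<7](π[c](S)) ⋈[c=g] R) → 2
E2 per-node cardinality:
  R → 6
  S → 4
  π[c](S) → 4
  σ[c<7](π[c](S)) → 3
  (R ⋈[g=c] σ[c<7](π[c](S))) → 2
  π[c,g,f,z]((R ⋈[g=c] σ[c<7](π[c](S)))) → 2

E1 and E2 produce the same multiset:
c | g | f | z
3 | 3 | 3 | t
3 | 3 | 8 | p

yes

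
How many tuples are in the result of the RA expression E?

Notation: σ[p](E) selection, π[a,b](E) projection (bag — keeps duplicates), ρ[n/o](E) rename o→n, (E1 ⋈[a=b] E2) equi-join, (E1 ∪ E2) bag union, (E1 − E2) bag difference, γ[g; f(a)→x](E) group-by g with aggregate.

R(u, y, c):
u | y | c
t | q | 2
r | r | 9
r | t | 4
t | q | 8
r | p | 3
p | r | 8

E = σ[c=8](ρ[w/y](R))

Per-node cardinality:
  R → 6
  ρ[w/y](R) → 6
  σ[c=8](ρ[w/y](R)) → 2

|E| = 2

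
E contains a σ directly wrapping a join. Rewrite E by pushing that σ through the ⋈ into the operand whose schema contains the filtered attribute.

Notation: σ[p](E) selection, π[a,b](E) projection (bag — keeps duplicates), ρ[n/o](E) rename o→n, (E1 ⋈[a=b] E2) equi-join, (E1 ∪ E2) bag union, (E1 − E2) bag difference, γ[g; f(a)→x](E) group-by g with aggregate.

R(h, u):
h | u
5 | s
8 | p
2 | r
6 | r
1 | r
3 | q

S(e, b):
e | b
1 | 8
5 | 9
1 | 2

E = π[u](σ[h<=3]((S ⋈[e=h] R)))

σ filters on h, owned by the right side.
E' = π[u]((S ⋈[e=h] σ[h<=3](R)))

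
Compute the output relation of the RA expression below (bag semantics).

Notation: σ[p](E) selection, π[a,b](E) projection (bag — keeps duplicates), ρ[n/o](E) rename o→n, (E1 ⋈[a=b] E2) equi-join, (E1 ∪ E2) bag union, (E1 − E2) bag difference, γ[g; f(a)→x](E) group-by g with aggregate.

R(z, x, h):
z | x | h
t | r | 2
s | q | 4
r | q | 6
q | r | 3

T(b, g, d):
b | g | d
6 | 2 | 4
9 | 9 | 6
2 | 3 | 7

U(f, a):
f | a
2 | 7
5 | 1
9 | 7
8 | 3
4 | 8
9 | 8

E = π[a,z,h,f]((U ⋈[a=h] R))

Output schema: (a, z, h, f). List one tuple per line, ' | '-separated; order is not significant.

Row counts bottom-up:
  U → 6
  R → 4
  (U ⋈[a=h] R) → 1
  π[a,z,h,f]((U ⋈[a=h] R)) → 1

== RESULT ==
a | z | h | f
3 | q | 3 | 8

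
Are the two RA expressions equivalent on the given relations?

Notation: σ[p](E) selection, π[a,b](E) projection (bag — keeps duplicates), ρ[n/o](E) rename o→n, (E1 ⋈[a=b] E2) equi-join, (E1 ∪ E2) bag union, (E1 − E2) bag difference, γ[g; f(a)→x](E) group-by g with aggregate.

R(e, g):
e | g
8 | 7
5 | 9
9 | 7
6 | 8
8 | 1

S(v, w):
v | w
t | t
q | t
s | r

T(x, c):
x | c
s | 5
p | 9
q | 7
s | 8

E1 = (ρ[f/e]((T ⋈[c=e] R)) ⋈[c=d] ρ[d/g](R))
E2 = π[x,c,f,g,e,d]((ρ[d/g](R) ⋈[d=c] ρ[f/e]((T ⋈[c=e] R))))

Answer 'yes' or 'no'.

E1 per-node cardinality:
  T → 4
  R → 5
  (T ⋈[c=e] R) → 4
  ρ[f/e]((T ⋈[c=e] R)) → 4
  R → 5
  ρ[d/g](R) → 5
  (ρ[f/e]((T ⋈[c=e] R)) ⋈[c=d] ρ[d/g](R)) → 3
E2 per-node cardinality:
  R → 5
  ρ[d/g](R) → 5
  T → 4
  R → 5
  (T ⋈[c=e] R) → 4
  ρ[f/e]((T ⋈[c=e] R)) → 4
  (ρ[d/g](R) ⋈[d=c] ρ[f/e]((T ⋈[c=e] R))) → 3
  π[x,c,f,g,e,d]((ρ[d/g](R) ⋈[d=c] ρ[f/e]((T ⋈[c=e] R)))) → 3

E1 and E2 produce the same multiset:
x | c | f | g | e | d
p | 9 | 9 | 7 | 5 | 9
s | 8 | 8 | 1 | 6 | 8
s | 8 | 8 | 7 | 6 | 8

yes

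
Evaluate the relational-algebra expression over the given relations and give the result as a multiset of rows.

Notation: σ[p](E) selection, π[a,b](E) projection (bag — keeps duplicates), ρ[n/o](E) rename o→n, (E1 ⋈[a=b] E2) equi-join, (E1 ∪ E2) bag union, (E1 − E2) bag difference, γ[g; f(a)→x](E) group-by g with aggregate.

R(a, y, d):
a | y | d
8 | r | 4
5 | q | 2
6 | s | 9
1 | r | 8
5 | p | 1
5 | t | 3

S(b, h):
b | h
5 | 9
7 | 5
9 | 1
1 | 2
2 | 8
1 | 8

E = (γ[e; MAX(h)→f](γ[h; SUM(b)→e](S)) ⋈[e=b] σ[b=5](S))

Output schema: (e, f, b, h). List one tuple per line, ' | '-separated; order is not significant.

Per-node cardinality:
  S → 6
  γ[h; SUM(b)→e](S) → 5
  γ[e; MAX(h)→f](γ[h; SUM(b)→e](S)) → 5
  S → 6
  σ[b=5](S) → 1
  (γ[e; MAX(h)→f](γ[h; SUM(b)→e](S)) ⋈[e=b] σ[b=5](S)) → 1

== RESULT ==
e | f | b | h
5 | 9 | 5 | 9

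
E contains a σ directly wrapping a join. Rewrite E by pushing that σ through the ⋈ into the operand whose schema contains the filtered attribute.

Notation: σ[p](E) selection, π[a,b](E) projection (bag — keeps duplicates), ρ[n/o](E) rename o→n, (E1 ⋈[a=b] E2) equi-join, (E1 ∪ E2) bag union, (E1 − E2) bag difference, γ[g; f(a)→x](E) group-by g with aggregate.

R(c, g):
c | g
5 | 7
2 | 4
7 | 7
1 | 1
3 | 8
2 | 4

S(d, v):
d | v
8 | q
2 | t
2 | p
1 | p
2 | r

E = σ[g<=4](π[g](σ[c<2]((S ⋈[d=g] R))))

σ filters on c, owned by the right side.
E' = σ[g<=4](π[g]((S ⋈[d=g] σ[c<2](R))))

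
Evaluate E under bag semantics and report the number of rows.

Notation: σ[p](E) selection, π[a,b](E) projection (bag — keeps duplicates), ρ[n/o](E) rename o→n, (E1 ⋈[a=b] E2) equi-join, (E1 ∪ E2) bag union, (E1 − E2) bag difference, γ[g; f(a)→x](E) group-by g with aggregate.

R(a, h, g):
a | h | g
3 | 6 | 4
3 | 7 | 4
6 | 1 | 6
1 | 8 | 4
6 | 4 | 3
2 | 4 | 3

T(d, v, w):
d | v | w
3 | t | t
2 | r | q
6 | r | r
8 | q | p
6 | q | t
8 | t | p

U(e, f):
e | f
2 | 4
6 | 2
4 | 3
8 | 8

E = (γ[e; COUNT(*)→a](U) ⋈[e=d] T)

Per-node cardinality:
  U → 4
  γ[e; COUNT(*)→a](U) → 4
  T → 6
  (γ[e; COUNT(*)→a](U) ⋈[e=d] T) → 5

|E| = 5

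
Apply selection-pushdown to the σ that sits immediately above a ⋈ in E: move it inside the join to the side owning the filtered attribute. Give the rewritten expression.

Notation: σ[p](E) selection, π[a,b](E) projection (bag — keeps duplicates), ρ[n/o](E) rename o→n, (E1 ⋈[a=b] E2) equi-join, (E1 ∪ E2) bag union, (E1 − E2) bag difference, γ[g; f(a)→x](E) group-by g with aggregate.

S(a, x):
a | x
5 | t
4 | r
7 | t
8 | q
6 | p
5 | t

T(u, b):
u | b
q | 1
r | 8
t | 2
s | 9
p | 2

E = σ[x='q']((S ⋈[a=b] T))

σ filters on x, owned by the left side.
E' = (σ[x='q'](S) ⋈[a=b] T)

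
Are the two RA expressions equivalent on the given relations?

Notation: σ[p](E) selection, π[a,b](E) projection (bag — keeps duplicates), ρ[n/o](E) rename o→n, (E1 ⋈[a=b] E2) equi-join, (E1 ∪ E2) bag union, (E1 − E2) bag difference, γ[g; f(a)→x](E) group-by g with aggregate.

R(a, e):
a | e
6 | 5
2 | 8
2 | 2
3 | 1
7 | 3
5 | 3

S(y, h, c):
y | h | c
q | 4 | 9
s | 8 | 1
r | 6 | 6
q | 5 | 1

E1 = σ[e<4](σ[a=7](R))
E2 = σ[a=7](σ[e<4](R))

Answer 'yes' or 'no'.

E1 stepwise |·|:
  R → 6
  σ[a=7](R) → 1
  σ[e<4](σ[a=7](R)) → 1
E2 stepwise |·|:
  R → 6
  σ[e<4](R) → 4
  σ[a=7](σ[e<4](R)) → 1

E1 and E2 produce the same multiset:
a | e
7 | 3

yes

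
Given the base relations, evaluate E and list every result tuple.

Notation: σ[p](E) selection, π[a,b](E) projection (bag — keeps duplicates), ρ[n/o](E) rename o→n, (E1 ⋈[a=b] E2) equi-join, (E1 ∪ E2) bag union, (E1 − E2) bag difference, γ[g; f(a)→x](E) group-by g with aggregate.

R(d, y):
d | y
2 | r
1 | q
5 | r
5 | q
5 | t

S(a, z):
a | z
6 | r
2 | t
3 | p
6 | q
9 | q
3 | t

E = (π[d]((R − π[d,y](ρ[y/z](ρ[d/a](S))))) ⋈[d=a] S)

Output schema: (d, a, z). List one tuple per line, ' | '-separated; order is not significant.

Per-node cardinality:
  R → 5
  S → 6
  ρ[d/a](S) → 6
  ρ[y/z](ρ[d/a](S)) → 6
  π[d,y](ρ[y/z](ρ[d/a](S))) → 6
  (R − π[d,y](ρ[y/z](ρ[d/a](S)))) → 5
  π[d]((R − π[d,y](ρ[y/z](ρ[d/a](S))))) → 5
  S → 6
  (π[d]((R − π[d,y](ρ[y/z](ρ[d/a](S))))) ⋈[d=a] S) → 1

== RESULT ==
d | a | z
2 | 2 | t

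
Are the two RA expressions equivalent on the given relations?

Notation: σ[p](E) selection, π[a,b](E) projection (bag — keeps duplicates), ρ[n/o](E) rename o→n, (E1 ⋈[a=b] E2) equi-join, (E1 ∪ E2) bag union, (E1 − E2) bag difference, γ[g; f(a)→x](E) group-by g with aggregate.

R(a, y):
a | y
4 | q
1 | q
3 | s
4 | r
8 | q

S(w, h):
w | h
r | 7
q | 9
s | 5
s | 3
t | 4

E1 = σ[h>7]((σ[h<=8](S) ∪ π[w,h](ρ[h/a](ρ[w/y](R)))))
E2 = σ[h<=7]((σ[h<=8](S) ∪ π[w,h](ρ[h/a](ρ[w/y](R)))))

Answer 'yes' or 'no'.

E1 subexpression sizes:
  S → 5
  σ[h<=8](S) → 4
  R → 5
  ρ[w/y](R) → 5
  ρ[h/a](ρ[w/y](R)) → 5
  π[w,h](ρ[h/a](ρ[w/y](R))) → 5
  (σ[h<=8](S) ∪ π[w,h](ρ[h/a](ρ[w/y](R)))) → 9
  σ[h>7]((σ[h<=8](S) ∪ π[w,h](ρ[h/a](ρ[w/y](R))))) → 1
E2 subexpression sizes:
  S → 5
  σ[h<=8](S) → 4
  R → 5
  ρ[w/y](R) → 5
  ρ[h/a](ρ[w/y](R)) → 5
  π[w,h](ρ[h/a](ρ[w/y](R))) → 5
  (σ[h<=8](S) ∪ π[w,h](ρ[h/a](ρ[w/y](R)))) → 9
  σ[h<=7]((σ[h<=8](S) ∪ π[w,h](ρ[h/a](ρ[w/y](R))))) → 8

E1 result:
w | h
q | 8
E2 result:
w | h
q | 1
q | 4
r | 4
r | 7
s | 3
s | 3
s | 5
t | 4
Witness: ('q', 8) appears 1× in E1 but 0× in E2.

no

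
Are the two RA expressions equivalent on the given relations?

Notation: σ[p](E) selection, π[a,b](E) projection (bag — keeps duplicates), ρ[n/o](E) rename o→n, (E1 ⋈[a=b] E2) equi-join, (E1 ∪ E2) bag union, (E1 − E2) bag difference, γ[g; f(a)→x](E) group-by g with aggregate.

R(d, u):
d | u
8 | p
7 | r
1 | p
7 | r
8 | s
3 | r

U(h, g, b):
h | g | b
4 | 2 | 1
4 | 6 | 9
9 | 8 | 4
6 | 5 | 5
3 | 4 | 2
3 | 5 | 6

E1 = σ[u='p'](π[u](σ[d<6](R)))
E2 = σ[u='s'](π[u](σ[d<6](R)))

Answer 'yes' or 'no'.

E1 subexpression sizes:
  R → 6
  σ[d<6](R) → 2
  π[u](σ[d<6](R)) → 2
  σ[u='p'](π[u](σ[d<6](R))) → 1
E2 subexpression sizes:
  R → 6
  σ[d<6](R) → 2
  π[u](σ[d<6](R)) → 2
  σ[u='s'](π[u](σ[d<6](R))) → 0

E1 result:
u
p
E2 result:
u
(0 rows)
Witness: ('p',) appears 1× in E1 but 0× in E2.

no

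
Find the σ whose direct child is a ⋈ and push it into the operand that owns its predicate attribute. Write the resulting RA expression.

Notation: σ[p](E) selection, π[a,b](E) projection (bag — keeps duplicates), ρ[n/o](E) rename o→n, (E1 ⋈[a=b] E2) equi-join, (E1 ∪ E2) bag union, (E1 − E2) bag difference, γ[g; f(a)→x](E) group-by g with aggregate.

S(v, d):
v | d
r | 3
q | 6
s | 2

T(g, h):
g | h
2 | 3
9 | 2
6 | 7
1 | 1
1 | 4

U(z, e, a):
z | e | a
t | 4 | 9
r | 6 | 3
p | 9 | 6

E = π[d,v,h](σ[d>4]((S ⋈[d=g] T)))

σ filters on d, owned by the left side.
E' = π[d,v,h]((σ[d>4](S) ⋈[d=g] T))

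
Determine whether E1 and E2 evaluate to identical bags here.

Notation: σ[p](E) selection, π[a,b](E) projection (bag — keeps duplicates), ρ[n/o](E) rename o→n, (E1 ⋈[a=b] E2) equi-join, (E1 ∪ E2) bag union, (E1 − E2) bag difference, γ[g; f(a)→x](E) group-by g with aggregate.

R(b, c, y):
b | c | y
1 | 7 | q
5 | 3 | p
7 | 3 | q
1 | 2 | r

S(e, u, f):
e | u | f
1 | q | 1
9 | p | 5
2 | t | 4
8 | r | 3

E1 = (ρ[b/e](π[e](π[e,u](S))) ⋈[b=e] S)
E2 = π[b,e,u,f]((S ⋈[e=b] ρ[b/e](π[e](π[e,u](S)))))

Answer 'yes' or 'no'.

E1 subexpression sizes:
  S → 4
  π[e,u](S) → 4
  π[e](π[e,u](S)) → 4
  ρ[b/e](π[e](π[e,u](S))) → 4
  S → 4
  (ρ[b/e](π[e](π[e,u](S))) ⋈[b=e] S) → 4
E2 subexpression sizes:
  S → 4
  S → 4
  π[e,u](S) → 4
  π[e](π[e,u](S)) → 4
  ρ[b/e](π[e](π[e,u](S))) → 4
  (S ⋈[e=b] ρ[b/e](π[e](π[e,u](S)))) → 4
  π[b,e,u,f]((S ⋈[e=b] ρ[b/e](π[e](π[e,u](S))))) → 4

E1 and E2 produce the same multiset:
b | e | u | f
1 | 1 | q | 1
2 | 2 | t | 4
8 | 8 | r | 3
9 | 9 | p | 5

yes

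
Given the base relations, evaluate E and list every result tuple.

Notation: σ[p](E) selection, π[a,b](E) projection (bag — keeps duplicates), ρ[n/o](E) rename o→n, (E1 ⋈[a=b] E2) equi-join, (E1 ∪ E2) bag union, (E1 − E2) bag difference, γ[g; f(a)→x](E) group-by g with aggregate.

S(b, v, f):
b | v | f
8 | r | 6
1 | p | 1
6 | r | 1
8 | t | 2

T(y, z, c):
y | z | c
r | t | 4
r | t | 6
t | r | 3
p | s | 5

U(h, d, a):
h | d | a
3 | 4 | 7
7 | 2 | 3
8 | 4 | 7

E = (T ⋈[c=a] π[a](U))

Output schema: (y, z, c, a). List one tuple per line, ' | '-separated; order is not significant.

Row counts bottom-up:
  T → 4
  U → 3
  π[a](U) → 3
  (T ⋈[c=a] π[a](U)) → 1

== RESULT ==
y | z | c | a
t | r | 3 | 3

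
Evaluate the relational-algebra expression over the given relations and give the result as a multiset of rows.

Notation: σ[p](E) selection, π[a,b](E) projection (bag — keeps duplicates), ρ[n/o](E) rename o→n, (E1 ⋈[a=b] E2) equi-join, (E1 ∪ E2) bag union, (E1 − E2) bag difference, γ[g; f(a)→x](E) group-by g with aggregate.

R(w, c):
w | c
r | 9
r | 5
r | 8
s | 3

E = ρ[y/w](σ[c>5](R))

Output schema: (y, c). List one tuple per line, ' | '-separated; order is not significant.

Per-node cardinality:
  R → 4
  σ[c>5](R) → 2
  ρ[y/w](σ[c>5](R)) → 2

== RESULT ==
y | c
r | 8
r | 9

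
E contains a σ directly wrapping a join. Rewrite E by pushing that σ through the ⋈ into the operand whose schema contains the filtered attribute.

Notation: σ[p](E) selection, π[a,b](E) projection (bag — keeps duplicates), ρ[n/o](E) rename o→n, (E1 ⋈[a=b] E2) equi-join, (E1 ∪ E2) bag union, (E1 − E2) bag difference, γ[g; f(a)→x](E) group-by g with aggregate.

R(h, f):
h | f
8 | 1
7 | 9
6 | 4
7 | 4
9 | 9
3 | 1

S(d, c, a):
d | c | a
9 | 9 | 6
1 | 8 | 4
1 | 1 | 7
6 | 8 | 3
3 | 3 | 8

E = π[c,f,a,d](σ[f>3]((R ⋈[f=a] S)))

σ filters on f, owned by the left side.
E' = π[c,f,a,d]((σ[f>3](R) ⋈[f=a] S))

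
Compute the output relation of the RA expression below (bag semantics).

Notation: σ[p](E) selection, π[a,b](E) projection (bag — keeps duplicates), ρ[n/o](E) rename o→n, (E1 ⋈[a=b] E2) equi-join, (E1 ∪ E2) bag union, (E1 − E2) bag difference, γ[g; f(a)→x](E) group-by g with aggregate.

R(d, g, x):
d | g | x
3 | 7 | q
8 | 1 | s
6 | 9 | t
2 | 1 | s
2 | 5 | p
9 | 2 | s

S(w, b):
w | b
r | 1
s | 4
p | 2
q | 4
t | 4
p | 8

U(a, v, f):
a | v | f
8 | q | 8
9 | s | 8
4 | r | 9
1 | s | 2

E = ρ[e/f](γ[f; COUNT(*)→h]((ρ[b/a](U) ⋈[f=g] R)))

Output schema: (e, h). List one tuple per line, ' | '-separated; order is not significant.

Subexpression sizes:
  U → 4
  ρ[b/a](U) → 4
  R → 6
  (ρ[b/a](U) ⋈[f=g] R) → 2
  γ[f; COUNT(*)→h]((ρ[b/a](U) ⋈[f=g] R)) → 2
  ρ[e/f](γ[f; COUNT(*)→h]((ρ[b/a](U) ⋈[f=g] R))) → 2

== RESULT ==
e | h
2 | 1
9 | 1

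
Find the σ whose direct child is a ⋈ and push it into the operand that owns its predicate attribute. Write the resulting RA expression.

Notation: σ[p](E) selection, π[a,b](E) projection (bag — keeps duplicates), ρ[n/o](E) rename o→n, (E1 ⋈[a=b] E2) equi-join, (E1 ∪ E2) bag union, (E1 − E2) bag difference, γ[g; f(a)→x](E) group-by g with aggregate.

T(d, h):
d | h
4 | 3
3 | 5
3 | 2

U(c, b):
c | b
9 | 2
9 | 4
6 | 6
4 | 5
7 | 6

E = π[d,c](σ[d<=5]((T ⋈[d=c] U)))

σ filters on d, owned by the left side.
E' = π[d,c]((σ[d<=5](T) ⋈[d=c] U))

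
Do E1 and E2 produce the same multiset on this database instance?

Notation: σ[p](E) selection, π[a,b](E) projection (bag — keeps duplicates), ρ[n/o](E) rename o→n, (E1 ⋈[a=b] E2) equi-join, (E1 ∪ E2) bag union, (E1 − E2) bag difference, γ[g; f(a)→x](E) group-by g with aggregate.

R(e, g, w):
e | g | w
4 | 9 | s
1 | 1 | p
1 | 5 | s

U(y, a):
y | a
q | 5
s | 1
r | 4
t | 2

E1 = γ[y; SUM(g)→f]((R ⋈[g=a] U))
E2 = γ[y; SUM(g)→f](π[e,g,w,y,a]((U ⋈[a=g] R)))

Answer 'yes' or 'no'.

E1 subexpression sizes:
  R → 3
  U → 4
  (R ⋈[g=a] U) → 2
  γ[y; SUM(g)→f]((R ⋈[g=a] U)) → 2
E2 subexpression sizes:
  U → 4
  R → 3
  (U ⋈[a=g] R) → 2
  π[e,g,w,y,a]((U ⋈[a=g] R)) → 2
  γ[y; SUM(g)→f](π[e,g,w,y,a]((U ⋈[a=g] R))) → 2

E1 and E2 produce the same multiset:
y | f
q | 5
s | 1

yes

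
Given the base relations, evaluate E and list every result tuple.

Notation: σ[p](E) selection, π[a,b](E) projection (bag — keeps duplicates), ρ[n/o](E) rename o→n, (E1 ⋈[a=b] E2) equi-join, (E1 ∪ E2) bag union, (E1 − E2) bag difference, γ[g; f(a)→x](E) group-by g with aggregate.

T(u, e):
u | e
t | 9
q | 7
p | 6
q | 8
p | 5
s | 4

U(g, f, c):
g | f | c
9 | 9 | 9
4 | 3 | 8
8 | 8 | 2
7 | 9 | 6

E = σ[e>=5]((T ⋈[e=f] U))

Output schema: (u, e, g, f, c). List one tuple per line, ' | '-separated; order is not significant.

Subexpression sizes:
  T → 6
  U → 4
  (T ⋈[e=f] U) → 3
  σ[e>=5]((T ⋈[e=f] U)) → 3

== RESULT ==
u | e | g | f | c
q | 8 | 8 | 8 | 2
t | 9 | 7 | 9 | 6
t | 9 | 9 | 9 | 9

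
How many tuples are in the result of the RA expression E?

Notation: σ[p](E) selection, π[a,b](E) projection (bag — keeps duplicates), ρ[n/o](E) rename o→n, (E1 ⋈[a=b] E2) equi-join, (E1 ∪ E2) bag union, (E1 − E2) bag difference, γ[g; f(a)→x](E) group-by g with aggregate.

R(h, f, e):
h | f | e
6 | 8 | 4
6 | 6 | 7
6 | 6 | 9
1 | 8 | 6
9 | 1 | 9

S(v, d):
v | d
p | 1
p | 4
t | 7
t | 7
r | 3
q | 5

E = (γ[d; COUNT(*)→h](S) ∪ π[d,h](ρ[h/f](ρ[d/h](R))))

Per-node cardinality:
  S → 6
  γ[d; COUNT(*)→h](S) → 5
  R → 5
  ρ[d/h](R) → 5
  ρ[h/f](ρ[d/h](R)) → 5
  π[d,h](ρ[h/f](ρ[d/h](R))) → 5
  (γ[d; COUNT(*)→h](S) ∪ π[d,h](ρ[h/f](ρ[d/h](R)))) → 10

|E| = 10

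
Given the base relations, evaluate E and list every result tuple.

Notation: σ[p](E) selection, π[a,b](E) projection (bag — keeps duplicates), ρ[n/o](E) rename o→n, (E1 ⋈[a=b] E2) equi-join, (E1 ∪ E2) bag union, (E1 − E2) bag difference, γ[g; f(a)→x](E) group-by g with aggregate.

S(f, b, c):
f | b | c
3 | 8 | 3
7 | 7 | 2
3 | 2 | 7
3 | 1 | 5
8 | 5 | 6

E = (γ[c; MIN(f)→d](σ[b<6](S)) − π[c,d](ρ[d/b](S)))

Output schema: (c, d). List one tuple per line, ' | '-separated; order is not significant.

Row counts bottom-up:
  S → 5
  σ[b<6](S) → 3
  γ[c; MIN(f)→d](σ[b<6](S)) → 3
  S → 5
  ρ[d/b](S) → 5
  π[c,d](ρ[d/b](S)) → 5
  (γ[c; MIN(f)→d](σ[b<6](S)) − π[c,d](ρ[d/b](S))) → 3

== RESULT ==
c | d
5 | 3
6 | 8
7 | 3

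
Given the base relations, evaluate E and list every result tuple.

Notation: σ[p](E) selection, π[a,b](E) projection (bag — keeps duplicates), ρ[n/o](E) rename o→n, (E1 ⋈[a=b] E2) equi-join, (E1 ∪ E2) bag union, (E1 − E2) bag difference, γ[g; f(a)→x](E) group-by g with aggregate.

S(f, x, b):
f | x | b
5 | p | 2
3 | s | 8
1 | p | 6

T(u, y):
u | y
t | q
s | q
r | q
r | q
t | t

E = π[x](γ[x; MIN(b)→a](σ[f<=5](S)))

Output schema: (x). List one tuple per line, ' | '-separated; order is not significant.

Stepwise |·|:
  S → 3
  σ[f<=5](S) → 3
  γ[x; MIN(b)→a](σ[f<=5](S)) → 2
  π[x](γ[x; MIN(b)→a](σ[f<=5](S))) → 2

== RESULT ==
x
p
s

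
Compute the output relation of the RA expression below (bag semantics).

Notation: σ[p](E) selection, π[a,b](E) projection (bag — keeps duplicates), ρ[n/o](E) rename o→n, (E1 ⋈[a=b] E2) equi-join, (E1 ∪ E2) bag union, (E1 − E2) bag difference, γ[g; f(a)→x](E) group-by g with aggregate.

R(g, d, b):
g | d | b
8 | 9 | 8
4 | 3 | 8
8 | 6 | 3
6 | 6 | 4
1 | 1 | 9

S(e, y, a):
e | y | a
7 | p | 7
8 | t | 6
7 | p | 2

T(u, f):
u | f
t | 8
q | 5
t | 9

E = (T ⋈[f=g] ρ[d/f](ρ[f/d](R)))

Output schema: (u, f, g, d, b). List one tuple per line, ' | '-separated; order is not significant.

Stepwise |·|:
  T → 3
  R → 5
  ρ[f/d](R) → 5
  ρ[d/f](ρ[f/d](R)) → 5
  (T ⋈[f=g] ρ[d/f](ρ[f/d](R))) → 2

== RESULT ==
u | f | g | d | b
t | 8 | 8 | 6 | 3
t | 8 | 8 | 9 | 8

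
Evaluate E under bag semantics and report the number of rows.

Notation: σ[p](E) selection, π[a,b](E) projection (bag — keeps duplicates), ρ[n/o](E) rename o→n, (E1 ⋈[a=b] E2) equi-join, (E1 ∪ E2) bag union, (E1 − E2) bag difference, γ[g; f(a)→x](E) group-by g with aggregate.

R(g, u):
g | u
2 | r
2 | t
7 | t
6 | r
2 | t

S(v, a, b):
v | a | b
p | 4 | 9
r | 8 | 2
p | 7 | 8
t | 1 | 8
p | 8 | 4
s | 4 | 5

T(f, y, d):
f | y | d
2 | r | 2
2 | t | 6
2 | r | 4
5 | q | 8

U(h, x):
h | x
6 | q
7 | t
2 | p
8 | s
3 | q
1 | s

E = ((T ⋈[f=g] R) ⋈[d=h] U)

Subexpression sizes:
  T → 4
  R → 5
  (T ⋈[f=g] R) → 9
  U → 6
  ((T ⋈[f=g] R) ⋈[d=h] U) → 6

|E| = 6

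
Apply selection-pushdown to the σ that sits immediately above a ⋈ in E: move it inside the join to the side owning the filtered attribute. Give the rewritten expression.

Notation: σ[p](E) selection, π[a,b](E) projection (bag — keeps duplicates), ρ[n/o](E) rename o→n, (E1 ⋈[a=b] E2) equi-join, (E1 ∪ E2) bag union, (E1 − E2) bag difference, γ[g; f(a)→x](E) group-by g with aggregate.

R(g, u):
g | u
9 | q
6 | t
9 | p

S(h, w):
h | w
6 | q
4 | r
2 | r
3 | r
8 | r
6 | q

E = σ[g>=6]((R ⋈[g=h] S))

σ filters on g, owned by the left side.
E' = (σ[g>=6](R) ⋈[g=h] S)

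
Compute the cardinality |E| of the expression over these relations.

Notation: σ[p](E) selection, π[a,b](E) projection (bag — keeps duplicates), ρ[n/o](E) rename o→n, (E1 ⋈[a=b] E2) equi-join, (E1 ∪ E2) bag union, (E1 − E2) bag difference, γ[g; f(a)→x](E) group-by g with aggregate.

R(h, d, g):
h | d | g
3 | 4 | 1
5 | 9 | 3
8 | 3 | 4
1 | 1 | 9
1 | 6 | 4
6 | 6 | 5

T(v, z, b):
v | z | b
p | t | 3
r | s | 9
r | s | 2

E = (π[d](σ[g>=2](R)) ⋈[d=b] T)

Row counts bottom-up:
  R → 6
  σ[g>=2](R) → 5
  π[d](σ[g>=2](R)) → 5
  T → 3
  (π[d](σ[g>=2](R)) ⋈[d=b] T) → 2

|E| = 2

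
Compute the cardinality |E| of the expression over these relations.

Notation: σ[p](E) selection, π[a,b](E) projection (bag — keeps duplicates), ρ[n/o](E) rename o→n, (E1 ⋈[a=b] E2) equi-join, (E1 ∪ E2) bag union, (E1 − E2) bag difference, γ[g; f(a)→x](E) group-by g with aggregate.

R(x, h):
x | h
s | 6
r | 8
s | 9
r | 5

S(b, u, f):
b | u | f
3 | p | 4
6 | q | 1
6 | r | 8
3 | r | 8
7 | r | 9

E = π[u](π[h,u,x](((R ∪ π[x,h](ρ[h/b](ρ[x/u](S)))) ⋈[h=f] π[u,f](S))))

Subexpression sizes:
  R → 4
  S → 5
  ρ[x/u](S) → 5
  ρ[h/b](ρ[x/u](S)) → 5
  π[x,h](ρ[h/b](ρ[x/u](S))) → 5
  (R ∪ π[x,h](ρ[h/b](ρ[x/u](S)))) → 9
  S → 5
  π[u,f](S) → 5
  ((R ∪ π[x,h](ρ[h/b](ρ[x/u](S)))) ⋈[h=f] π[u,f](S)) → 3
  π[h,u,x](((R ∪ π[x,h](ρ[h/b](ρ[x/u](S)))) ⋈[h=f] π[u,f](S))) → 3
  π[u](π[h,u,x](((R ∪ π[x,h](ρ[h/b](ρ[x/u](S)))) ⋈[h=f] π[u,f](S)))) → 3

|E| = 3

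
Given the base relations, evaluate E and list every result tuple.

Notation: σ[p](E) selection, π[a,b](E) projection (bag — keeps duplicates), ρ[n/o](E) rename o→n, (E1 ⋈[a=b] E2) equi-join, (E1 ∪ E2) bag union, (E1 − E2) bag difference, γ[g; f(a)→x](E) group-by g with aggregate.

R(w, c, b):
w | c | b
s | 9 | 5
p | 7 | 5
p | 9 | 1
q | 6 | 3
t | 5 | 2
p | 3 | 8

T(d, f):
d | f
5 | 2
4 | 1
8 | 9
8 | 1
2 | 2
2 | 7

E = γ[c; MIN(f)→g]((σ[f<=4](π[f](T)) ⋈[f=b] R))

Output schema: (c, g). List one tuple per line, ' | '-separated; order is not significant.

Row counts bottom-up:
  T → 6
  π[f](T) → 6
  σ[f<=4](π[f](T)) → 4
  R → 6
  (σ[f<=4](π[f](T)) ⋈[f=b] R) → 4
  γ[c; MIN(f)→g]((σ[f<=4](π[f](T)) ⋈[f=b] R)) → 2

== RESULT ==
c | g
5 | 2
9 | 1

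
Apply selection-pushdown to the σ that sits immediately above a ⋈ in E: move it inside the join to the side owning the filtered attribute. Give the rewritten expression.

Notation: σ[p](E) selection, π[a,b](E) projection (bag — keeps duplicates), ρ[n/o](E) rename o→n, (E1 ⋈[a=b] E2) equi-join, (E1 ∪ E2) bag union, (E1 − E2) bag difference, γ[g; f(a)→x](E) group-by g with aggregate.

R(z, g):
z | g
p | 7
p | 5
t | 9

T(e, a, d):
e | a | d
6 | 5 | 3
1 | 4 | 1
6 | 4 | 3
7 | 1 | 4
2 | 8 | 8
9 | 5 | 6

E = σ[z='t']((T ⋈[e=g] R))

σ filters on z, owned by the right side.
E' = (T ⋈[e=g] σ[z='t'](R))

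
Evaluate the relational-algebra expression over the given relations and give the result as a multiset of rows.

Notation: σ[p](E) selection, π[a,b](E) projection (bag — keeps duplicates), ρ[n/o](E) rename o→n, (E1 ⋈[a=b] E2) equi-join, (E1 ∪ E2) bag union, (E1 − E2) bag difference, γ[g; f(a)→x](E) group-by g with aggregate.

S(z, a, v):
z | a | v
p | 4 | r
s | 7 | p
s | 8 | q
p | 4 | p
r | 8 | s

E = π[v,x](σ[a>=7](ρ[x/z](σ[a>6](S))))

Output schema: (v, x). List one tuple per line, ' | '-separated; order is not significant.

Per-node cardinality:
  S → 5
  σ[a>6](S) → 3
  ρ[x/z](σ[a>6](S)) → 3
  σ[a>=7](ρ[x/z](σ[a>6](S))) → 3
  π[v,x](σ[a>=7](ρ[x/z](σ[a>6](S)))) → 3

== RESULT ==
v | x
p | s
q | s
s | r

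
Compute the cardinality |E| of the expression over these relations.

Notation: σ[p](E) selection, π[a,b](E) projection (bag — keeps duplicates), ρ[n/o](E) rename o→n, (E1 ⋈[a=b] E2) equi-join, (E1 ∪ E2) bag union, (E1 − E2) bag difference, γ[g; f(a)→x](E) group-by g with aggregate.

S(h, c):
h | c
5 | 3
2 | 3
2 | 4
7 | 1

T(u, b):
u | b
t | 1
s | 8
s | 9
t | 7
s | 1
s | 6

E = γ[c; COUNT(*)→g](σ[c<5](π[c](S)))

Row counts bottom-up:
  S → 4
  π[c](S) → 4
  σ[c<5](π[c](S)) → 4
  γ[c; COUNT(*)→g](σ[c<5](π[c](S))) → 3

|E| = 3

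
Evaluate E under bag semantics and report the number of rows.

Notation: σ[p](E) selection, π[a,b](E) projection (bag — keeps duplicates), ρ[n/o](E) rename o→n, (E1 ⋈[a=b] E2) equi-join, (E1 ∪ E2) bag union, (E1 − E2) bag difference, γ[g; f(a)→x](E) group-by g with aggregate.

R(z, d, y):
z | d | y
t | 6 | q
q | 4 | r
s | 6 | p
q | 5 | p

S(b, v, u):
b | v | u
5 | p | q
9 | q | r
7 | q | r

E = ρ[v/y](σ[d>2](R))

Stepwise |·|:
  R → 4
  σ[d>2](R) → 4
  ρ[v/y](σ[d>2](R)) → 4

|E| = 4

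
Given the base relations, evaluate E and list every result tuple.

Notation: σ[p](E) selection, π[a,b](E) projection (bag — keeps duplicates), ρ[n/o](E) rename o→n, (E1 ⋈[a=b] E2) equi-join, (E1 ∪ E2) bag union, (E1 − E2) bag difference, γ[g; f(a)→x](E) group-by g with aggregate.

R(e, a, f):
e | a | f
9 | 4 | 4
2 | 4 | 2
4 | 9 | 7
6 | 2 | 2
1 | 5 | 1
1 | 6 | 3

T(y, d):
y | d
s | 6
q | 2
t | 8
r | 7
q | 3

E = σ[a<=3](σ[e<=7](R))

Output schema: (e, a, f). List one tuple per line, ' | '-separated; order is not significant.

Row counts bottom-up:
  R → 6
  σ[e<=7](R) → 5
  σ[a<=3](σ[e<=7](R)) → 1

== RESULT ==
e | a | f
6 | 2 | 2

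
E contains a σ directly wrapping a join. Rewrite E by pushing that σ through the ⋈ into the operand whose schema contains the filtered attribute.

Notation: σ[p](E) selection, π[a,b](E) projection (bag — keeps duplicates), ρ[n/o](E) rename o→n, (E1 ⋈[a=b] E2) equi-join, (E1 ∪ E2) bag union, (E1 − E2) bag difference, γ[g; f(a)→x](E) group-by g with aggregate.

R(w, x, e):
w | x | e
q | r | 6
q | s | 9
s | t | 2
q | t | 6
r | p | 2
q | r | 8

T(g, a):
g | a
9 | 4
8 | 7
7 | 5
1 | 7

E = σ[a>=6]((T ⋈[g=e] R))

σ filters on a, owned by the left side.
E' = (σ[a>=6](T) ⋈[g=e] R)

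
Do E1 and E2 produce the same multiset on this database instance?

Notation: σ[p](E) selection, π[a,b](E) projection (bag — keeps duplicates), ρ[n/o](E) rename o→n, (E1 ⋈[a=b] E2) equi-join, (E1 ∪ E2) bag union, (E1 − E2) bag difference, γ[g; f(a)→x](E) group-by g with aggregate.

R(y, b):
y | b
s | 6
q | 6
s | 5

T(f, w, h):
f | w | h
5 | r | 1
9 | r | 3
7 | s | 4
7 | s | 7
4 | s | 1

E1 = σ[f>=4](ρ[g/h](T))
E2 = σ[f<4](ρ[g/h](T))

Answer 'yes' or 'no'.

E1 per-node cardinality:
  T → 5
  ρ[g/h](T) → 5
  σ[f>=4](ρ[g/h](T)) → 5
E2 per-node cardinality:
  T → 5
  ρ[g/h](T) → 5
  σ[f<4](ρ[g/h](T)) → 0

E1 result:
f | w | g
4 | s | 1
5 | r | 1
7 | s | 4
7 | s | 7
9 | r | 3
E2 result:
f | w | g
(0 rows)
Witness: (7, 's', 4) appears 1× in E1 but 0× in E2.

no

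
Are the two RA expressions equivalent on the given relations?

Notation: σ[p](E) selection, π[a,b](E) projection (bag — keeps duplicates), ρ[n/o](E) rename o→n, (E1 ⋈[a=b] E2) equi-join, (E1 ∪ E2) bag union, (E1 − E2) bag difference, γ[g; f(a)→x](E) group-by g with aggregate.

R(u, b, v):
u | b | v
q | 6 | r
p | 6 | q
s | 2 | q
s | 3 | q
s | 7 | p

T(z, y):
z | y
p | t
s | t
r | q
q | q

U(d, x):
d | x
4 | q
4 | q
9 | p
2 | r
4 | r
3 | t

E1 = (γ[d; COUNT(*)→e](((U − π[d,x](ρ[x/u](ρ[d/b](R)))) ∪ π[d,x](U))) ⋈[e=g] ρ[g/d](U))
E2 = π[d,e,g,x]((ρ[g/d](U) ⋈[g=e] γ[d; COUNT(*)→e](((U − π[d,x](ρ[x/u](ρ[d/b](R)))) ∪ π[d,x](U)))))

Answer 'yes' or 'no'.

E1 row counts bottom-up:
  U → 6
  R → 5
  ρ[d/b](R) → 5
  ρ[x/u](ρ[d/b](R)) → 5
  π[d,x](ρ[x/u](ρ[d/b](R))) → 5
  (U − π[d,x](ρ[x/u](ρ[d/b](R)))) → 6
  U → 6
  π[d,x](U) → 6
  ((U − π[d,x](ρ[x/u](ρ[d/b](R)))) ∪ π[d,x](U)) → 12
  γ[d; COUNT(*)→e](((U − π[d,x](ρ[x/u](ρ[d/b](R)))) ∪ π[d,x](U))) → 4
  U → 6
  ρ[g/d](U) → 6
  (γ[d; COUNT(*)→e](((U − π[d,x](ρ[x/u](ρ[d/b](R)))) ∪ π[d,x](U))) ⋈[e=g] ρ[g/d](U)) → 3
E2 row counts bottom-up:
  U → 6
  ρ[g/d](U) → 6
  U → 6
  R → 5
  ρ[d/b](R) → 5
  ρ[x/u](ρ[d/b](R)) → 5
  π[d,x](ρ[x/u](ρ[d/b](R))) → 5
  (U − π[d,x](ρ[x/u](ρ[d/b](R)))) → 6
  U → 6
  π[d,x](U) → 6
  ((U − π[d,x](ρ[x/u](ρ[d/b](R)))) ∪ π[d,x](U)) → 12
  γ[d; COUNT(*)→e](((U − π[d,x](ρ[x/u](ρ[d/b](R)))) ∪ π[d,x](U))) → 4
  (ρ[g/d](U) ⋈[g=e] γ[d; COUNT(*)→e](((U − π[d,x](ρ[x/u](ρ[d/b](R)))) ∪ π[d,x](U)))) → 3
  π[d,e,g,x]((ρ[g/d](U) ⋈[g=e] γ[d; COUNT(*)→e](((U − π[d,x](ρ[x/u](ρ[d/b](R)))) ∪ π[d,x](U))))) → 3

E1 and E2 produce the same multiset:
d | e | g | x
2 | 2 | 2 | r
3 | 2 | 2 | r
9 | 2 | 2 | r

yes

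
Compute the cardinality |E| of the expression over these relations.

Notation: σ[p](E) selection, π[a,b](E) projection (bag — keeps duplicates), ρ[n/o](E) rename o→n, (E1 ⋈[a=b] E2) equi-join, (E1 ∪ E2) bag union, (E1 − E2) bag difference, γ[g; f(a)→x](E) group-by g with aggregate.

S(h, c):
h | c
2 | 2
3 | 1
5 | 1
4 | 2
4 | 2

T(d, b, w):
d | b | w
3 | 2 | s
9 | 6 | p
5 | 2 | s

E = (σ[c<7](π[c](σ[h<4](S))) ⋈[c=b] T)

Stepwise |·|:
  S → 5
  σ[h<4](S) → 2
  π[c](σ[h<4](S)) → 2
  σ[c<7](π[c](σ[h<4](S))) → 2
  T → 3
  (σ[c<7](π[c](σ[h<4](S))) ⋈[c=b] T) → 2

|E| = 2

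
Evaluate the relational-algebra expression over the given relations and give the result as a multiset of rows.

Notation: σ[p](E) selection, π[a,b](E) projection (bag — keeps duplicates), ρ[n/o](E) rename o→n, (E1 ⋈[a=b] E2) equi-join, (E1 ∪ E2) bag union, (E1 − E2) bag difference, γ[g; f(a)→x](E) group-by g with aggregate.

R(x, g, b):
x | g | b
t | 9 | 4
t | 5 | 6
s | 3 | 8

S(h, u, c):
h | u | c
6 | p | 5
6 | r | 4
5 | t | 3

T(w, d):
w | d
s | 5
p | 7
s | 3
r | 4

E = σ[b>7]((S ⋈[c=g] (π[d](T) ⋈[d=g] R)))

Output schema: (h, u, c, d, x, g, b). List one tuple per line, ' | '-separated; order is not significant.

Row counts bottom-up:
  S → 3
  T → 4
  π[d](T) → 4
  R → 3
  (π[d](T) ⋈[d=g] R) → 2
  (S ⋈[c=g] (π[d](T) ⋈[d=g] R)) → 2
  σ[b>7]((S ⋈[c=g] (π[d](T) ⋈[d=g] R))) → 1

== RESULT ==
h | u | c | d | x | g | b
5 | t | 3 | 3 | s | 3 | 8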